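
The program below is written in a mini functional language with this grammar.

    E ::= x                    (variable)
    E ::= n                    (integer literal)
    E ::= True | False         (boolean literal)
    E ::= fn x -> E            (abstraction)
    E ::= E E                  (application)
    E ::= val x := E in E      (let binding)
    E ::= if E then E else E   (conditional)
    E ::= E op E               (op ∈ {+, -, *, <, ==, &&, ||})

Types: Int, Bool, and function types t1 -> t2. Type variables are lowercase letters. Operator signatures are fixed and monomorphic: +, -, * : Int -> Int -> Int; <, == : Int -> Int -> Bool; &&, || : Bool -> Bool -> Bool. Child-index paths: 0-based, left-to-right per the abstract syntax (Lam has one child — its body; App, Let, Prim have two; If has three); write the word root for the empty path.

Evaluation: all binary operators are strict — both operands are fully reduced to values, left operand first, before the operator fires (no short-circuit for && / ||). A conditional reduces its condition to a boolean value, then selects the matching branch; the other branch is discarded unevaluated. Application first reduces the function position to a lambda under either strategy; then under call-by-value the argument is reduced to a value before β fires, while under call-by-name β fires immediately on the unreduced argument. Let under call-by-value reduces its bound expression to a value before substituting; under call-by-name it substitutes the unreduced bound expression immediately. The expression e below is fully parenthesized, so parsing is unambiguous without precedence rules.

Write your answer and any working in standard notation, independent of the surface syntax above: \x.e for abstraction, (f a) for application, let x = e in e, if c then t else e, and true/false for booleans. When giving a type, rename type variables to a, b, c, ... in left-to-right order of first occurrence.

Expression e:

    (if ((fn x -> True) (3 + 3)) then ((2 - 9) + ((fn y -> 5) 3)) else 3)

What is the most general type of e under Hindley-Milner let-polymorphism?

Derivation:
\x._ : a -> Bool
  unify Int ~ Int
  unify Int ~ Int
  unify a -> Bool ~ Int -> b
  unify a ~ Int
  unify Bool ~ b
_ _ : Bool
  unify Bool ~ Bool
  unify Int ~ Int
  unify Int ~ Int
  unify Int ~ Int
\y._ : c -> Int
  unify c -> Int ~ Int -> d
  unify c ~ Int
  unify Int ~ d
_ _ : Int
  unify Int ~ Int
  unify Int ~ Int

Answer: Int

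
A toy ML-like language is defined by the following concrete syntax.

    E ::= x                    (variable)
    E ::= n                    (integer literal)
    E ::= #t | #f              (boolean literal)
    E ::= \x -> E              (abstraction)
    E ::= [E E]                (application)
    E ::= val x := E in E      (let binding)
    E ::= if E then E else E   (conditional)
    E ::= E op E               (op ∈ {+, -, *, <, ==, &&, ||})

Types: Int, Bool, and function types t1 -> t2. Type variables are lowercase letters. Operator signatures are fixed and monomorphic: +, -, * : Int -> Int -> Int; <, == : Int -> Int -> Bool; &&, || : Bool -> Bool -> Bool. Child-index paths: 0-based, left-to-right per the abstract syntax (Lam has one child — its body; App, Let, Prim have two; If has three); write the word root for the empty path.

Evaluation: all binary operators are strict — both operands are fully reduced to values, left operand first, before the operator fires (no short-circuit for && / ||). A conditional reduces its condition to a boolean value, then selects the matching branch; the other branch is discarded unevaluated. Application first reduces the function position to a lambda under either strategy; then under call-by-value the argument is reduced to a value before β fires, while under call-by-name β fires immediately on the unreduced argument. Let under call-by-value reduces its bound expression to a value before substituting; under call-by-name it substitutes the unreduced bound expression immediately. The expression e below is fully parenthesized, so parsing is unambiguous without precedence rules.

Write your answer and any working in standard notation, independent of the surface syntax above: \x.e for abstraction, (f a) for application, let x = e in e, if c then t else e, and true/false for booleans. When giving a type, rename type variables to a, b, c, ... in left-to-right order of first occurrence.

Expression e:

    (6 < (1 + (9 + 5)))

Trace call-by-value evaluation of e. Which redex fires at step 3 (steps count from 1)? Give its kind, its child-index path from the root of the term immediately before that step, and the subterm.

Derivation:
step 0: (6 < (1 + (9 + 5)))
step 1: [delta@1.1] (6 < (1 + 14))
step 2: [delta@1] (6 < 15)
step 3: [delta@root] true

Answer: delta at root : (6 < 15)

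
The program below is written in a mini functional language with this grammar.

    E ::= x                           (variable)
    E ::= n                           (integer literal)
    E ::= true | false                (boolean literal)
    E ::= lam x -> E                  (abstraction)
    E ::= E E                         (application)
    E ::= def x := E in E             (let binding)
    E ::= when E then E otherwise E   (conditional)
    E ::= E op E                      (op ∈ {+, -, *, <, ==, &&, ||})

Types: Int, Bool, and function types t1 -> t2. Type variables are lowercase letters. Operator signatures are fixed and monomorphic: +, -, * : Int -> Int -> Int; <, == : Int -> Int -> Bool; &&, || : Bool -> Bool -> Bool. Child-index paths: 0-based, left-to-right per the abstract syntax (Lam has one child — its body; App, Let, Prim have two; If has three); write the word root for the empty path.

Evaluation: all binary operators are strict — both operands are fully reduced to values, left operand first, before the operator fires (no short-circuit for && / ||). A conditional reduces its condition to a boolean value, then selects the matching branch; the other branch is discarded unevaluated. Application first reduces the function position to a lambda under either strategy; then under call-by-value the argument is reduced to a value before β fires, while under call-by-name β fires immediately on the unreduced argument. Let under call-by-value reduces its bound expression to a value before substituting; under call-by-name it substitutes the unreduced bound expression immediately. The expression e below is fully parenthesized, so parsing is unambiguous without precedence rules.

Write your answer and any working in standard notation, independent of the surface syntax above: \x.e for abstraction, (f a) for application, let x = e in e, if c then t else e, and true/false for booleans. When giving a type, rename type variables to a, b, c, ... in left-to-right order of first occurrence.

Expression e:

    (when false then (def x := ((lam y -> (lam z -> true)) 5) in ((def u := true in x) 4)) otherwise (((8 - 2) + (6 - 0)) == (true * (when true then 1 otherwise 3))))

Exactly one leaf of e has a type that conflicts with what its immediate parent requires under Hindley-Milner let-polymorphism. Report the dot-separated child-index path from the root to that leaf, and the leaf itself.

Trace:
  unify Bool ~ Bool
\z._ : b -> Bool
\y._ : a -> b -> Bool
  unify a -> b -> Bool ~ Int -> c
  unify a ~ Int
  unify b -> Bool ~ c
_ _ : b -> Bool
let x : forall. b -> Bool
let u : Bool
x : d -> Bool
  unify d -> Bool ~ Int -> e
  unify d ~ Int
  unify Bool ~ e
_ _ : Bool
  unify Int ~ Int
  unify Int ~ Int
  unify Int ~ Int
  unify Int ~ Int
  unify Int ~ Int
  unify Int ~ Int
  unify Int ~ Int
  unify Bool ~ Int
  FAIL: mismatch Bool ~ Int

Answer: 2.1.0 : true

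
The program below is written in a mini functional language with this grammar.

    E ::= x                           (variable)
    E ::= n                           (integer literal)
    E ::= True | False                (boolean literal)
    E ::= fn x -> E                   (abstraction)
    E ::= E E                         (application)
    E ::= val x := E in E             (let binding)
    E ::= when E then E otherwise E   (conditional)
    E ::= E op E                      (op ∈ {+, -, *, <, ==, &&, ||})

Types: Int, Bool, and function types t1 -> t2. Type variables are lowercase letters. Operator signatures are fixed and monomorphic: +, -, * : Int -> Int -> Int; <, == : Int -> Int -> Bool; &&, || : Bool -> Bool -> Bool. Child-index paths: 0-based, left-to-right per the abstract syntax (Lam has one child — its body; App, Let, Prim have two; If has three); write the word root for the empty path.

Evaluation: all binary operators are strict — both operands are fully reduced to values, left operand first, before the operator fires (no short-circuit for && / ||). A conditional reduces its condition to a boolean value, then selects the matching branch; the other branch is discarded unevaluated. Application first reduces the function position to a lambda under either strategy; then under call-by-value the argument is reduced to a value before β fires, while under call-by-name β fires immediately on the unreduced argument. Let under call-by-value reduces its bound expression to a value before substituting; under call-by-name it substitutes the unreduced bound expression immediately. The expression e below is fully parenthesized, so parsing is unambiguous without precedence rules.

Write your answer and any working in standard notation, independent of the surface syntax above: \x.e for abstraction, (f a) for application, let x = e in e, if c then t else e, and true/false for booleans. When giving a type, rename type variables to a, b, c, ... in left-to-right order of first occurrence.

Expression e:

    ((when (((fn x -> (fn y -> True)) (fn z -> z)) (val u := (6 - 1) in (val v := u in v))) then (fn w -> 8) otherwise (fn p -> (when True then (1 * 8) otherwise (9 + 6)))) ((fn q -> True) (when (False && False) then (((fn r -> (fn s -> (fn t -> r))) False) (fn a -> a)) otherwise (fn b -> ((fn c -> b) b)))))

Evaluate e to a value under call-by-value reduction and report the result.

Derivation:
step 0: ((if (((\x.(\y.true)) (\z.z)) (let u = (6 - 1) in (let v = u in v))) then (\w.8) else (\p.(if true then (1 * 8) else (9 + 6)))) ((\q.true) (if (false && false) then (((\r.(\s.(\t.r))) false) (\a.a)) else (\b.((\c.b) b)))))
step 1: [beta@0.0.0] ((if ((\y.true) (let u = (6 - 1) in (let v = u in v))) then (\w.8) else (\p.(if true then (1 * 8) else (9 + 6)))) ((\q.true) (if (false && false) then (((\r.(\s.(\t.r))) false) (\a.a)) else (\b.((\c.b) b)))))
step 2: [delta@0.0.1.0] ((if ((\y.true) (let u = 5 in (let v = u in v))) then (\w.8) else (\p.(if true then (1 * 8) else (9 + 6)))) ((\q.true) (if (false && false) then (((\r.(\s.(\t.r))) false) (\a.a)) else (\b.((\c.b) b)))))
step 3: [let@0.0.1] ((if ((\y.true) (let v = 5 in v)) then (\w.8) else (\p.(if true then (1 * 8) else (9 + 6)))) ((\q.true) (if (false && false) then (((\r.(\s.(\t.r))) false) (\a.a)) else (\b.((\c.b) b)))))
step 4: [let@0.0.1] ((if ((\y.true) 5) then (\w.8) else (\p.(if true then (1 * 8) else (9 + 6)))) ((\q.true) (if (false && false) then (((\r.(\s.(\t.r))) false) (\a.a)) else (\b.((\c.b) b)))))
step 5: [beta@0.0] ((if true then (\w.8) else (\p.(if true then (1 * 8) else (9 + 6)))) ((\q.true) (if (false && false) then (((\r.(\s.(\t.r))) false) (\a.a)) else (\b.((\c.b) b)))))
step 6: [if@0] ((\w.8) ((\q.true) (if (false && false) then (((\r.(\s.(\t.r))) false) (\a.a)) else (\b.((\c.b) b)))))
step 7: [delta@1.1.0] ((\w.8) ((\q.true) (if false then (((\r.(\s.(\t.r))) false) (\a.a)) else (\b.((\c.b) b)))))
step 8: [if@1.1] ((\w.8) ((\q.true) (\b.((\c.b) b))))
step 9: [beta@1] ((\w.8) true)
step 10: [beta@root] 8

Answer: 8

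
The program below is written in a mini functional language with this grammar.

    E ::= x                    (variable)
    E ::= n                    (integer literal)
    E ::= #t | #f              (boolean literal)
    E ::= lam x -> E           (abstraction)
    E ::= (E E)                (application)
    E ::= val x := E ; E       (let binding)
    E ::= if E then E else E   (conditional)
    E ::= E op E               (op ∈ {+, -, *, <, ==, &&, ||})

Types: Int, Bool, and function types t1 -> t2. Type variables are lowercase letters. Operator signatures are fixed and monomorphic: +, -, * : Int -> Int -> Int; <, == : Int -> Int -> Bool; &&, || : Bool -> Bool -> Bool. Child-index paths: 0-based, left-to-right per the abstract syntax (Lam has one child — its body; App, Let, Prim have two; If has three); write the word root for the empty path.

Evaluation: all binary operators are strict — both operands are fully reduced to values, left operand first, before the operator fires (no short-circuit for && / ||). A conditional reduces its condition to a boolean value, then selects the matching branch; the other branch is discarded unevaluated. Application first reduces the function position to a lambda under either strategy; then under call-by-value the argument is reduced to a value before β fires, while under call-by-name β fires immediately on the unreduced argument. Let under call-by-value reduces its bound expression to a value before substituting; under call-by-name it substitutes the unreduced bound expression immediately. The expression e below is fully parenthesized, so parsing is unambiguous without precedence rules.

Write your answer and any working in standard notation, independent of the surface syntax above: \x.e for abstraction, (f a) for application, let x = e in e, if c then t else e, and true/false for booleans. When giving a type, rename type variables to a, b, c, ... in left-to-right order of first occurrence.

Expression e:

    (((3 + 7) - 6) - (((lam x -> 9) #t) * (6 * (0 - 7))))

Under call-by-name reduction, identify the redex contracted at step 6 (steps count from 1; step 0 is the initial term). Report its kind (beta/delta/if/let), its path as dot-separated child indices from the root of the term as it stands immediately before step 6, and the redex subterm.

Answer: delta at 1 : (9 * -42)

Trace:
step 0: (((3 + 7) - 6) - (((\x.9) true) * (6 * (0 - 7))))
step 1: [delta@0.0] ((10 - 6) - (((\x.9) true) * (6 * (0 - 7))))
step 2: [delta@0] (4 - (((\x.9) true) * (6 * (0 - 7))))
step 3: [beta@1.0] (4 - (9 * (6 * (0 - 7))))
step 4: [delta@1.1.1] (4 - (9 * (6 * -7)))
step 5: [delta@1.1] (4 - (9 * -42))
step 6: [delta@1] (4 - -378)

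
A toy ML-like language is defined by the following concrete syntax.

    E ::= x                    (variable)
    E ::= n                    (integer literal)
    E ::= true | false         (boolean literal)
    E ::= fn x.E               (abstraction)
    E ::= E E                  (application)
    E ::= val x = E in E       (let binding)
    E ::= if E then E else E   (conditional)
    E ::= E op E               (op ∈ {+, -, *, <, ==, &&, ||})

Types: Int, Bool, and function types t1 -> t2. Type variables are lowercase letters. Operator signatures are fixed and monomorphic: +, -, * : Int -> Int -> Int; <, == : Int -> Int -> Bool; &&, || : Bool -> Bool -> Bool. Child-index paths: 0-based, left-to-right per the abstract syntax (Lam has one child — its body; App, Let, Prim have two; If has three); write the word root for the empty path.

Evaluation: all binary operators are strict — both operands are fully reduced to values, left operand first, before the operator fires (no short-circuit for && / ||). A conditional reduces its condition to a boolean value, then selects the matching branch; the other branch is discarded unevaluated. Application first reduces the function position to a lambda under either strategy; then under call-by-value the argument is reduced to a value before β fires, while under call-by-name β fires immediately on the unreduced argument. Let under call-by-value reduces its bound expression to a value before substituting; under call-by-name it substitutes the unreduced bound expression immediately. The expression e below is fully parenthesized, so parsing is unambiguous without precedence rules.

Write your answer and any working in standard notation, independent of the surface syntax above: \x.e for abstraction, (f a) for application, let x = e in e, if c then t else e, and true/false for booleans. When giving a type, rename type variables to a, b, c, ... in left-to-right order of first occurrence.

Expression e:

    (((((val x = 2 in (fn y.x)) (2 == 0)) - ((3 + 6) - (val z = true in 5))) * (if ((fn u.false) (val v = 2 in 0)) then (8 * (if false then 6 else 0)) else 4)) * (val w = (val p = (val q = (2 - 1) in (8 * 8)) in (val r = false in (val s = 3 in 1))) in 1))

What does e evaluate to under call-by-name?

Working:
step 0: (((((let x = 2 in (\y.x)) (2 == 0)) - ((3 + 6) - (let z = true in 5))) * (if ((\u.false) (let v = 2 in 0)) then (8 * (if false then 6 else 0)) else 4)) * (let w = (let p = (let q = (2 - 1) in (8 * 8)) in (let r = false in (let s = 3 in 1))) in 1))
step 1: [let@0.0.0.0] (((((\y.2) (2 == 0)) - ((3 + 6) - (let z = true in 5))) * (if ((\u.false) (let v = 2 in 0)) then (8 * (if false then 6 else 0)) else 4)) * (let w = (let p = (let q = (2 - 1) in (8 * 8)) in (let r = false in (let s = 3 in 1))) in 1))
step 2: [beta@0.0.0] (((2 - ((3 + 6) - (let z = true in 5))) * (if ((\u.false) (let v = 2 in 0)) then (8 * (if false then 6 else 0)) else 4)) * (let w = (let p = (let q = (2 - 1) in (8 * 8)) in (let r = false in (let s = 3 in 1))) in 1))
step 3: [delta@0.0.1.0] (((2 - (9 - (let z = true in 5))) * (if ((\u.false) (let v = 2 in 0)) then (8 * (if false then 6 else 0)) else 4)) * (let w = (let p = (let q = (2 - 1) in (8 * 8)) in (let r = false in (let s = 3 in 1))) in 1))
step 4: [let@0.0.1.1] (((2 - (9 - 5)) * (if ((\u.false) (let v = 2 in 0)) then (8 * (if false then 6 else 0)) else 4)) * (let w = (let p = (let q = (2 - 1) in (8 * 8)) in (let r = false in (let s = 3 in 1))) in 1))
step 5: [delta@0.0.1] (((2 - 4) * (if ((\u.false) (let v = 2 in 0)) then (8 * (if false then 6 else 0)) else 4)) * (let w = (let p = (let q = (2 - 1) in (8 * 8)) in (let r = false in (let s = 3 in 1))) in 1))
step 6: [delta@0.0] ((-2 * (if ((\u.false) (let v = 2 in 0)) then (8 * (if false then 6 else 0)) else 4)) * (let w = (let p = (let q = (2 - 1) in (8 * 8)) in (let r = false in (let s = 3 in 1))) in 1))
step 7: [beta@0.1.0] ((-2 * (if false then (8 * (if false then 6 else 0)) else 4)) * (let w = (let p = (let q = (2 - 1) in (8 * 8)) in (let r = false in (let s = 3 in 1))) in 1))
step 8: [if@0.1] ((-2 * 4) * (let w = (let p = (let q = (2 - 1) in (8 * 8)) in (let r = false in (let s = 3 in 1))) in 1))
step 9: [delta@0] (-8 * (let w = (let p = (let q = (2 - 1) in (8 * 8)) in (let r = false in (let s = 3 in 1))) in 1))
step 10: [let@1] (-8 * 1)
step 11: [delta@root] -8

Answer: -8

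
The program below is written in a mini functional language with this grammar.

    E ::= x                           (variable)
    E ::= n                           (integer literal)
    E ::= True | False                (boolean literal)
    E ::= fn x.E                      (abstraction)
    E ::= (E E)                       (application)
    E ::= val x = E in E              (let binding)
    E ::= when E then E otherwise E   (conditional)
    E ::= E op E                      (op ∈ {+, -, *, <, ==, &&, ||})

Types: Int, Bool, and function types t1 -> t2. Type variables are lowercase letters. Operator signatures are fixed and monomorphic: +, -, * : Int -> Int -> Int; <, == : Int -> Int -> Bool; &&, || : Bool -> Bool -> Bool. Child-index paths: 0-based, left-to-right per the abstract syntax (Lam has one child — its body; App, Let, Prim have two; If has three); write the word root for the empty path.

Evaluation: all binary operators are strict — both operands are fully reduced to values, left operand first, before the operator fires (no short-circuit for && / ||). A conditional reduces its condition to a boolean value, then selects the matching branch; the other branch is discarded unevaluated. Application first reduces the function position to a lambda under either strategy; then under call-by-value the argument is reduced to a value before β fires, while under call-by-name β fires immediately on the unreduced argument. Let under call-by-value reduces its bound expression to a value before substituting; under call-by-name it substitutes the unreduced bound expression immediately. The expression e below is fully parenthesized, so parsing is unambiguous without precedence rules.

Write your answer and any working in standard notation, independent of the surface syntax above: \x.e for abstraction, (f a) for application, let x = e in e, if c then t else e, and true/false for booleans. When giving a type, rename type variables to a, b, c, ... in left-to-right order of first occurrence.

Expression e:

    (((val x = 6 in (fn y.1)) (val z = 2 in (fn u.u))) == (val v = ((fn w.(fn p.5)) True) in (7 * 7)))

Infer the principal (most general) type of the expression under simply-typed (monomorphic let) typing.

Answer: Bool

Trace:
let x : Int
\y._ : a -> Int
let z : Int
u : b
\u._ : b -> b
  unify a -> Int ~ (b -> b) -> c
  unify a ~ b -> b
  unify Int ~ c
_ _ : Int
  unify Int ~ Int
\p._ : e -> Int
\w._ : d -> e -> Int
  unify d -> e -> Int ~ Bool -> f
  unify d ~ Bool
  unify e -> Int ~ f
_ _ : e -> Int
let v : e -> Int
  unify Int ~ Int
  unify Int ~ Int
  unify Int ~ Int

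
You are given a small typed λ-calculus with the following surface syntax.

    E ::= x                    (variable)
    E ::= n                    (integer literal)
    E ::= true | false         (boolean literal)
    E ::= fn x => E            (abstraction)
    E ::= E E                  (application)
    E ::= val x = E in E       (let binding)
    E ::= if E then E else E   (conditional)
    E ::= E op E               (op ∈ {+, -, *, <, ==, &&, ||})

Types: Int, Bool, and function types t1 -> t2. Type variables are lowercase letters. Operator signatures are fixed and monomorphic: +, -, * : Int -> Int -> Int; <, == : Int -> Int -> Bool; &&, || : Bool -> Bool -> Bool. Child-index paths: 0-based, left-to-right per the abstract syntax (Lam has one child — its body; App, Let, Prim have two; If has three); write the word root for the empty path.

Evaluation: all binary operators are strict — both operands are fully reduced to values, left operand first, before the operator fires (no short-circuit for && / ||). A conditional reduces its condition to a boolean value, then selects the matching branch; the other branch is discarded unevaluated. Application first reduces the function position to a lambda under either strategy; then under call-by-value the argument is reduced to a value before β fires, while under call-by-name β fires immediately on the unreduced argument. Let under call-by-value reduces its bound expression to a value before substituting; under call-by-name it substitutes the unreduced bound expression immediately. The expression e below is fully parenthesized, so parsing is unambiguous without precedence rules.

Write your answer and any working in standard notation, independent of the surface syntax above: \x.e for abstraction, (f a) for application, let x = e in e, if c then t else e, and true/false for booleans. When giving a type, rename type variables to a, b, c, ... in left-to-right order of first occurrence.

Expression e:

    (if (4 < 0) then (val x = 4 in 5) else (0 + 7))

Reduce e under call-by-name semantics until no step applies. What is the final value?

Answer: 7

Derivation:
step 0: (if (4 < 0) then (let x = 4 in 5) else (0 + 7))
step 1: [delta@0] (if false then (let x = 4 in 5) else (0 + 7))
step 2: [if@root] (0 + 7)
step 3: [delta@root] 7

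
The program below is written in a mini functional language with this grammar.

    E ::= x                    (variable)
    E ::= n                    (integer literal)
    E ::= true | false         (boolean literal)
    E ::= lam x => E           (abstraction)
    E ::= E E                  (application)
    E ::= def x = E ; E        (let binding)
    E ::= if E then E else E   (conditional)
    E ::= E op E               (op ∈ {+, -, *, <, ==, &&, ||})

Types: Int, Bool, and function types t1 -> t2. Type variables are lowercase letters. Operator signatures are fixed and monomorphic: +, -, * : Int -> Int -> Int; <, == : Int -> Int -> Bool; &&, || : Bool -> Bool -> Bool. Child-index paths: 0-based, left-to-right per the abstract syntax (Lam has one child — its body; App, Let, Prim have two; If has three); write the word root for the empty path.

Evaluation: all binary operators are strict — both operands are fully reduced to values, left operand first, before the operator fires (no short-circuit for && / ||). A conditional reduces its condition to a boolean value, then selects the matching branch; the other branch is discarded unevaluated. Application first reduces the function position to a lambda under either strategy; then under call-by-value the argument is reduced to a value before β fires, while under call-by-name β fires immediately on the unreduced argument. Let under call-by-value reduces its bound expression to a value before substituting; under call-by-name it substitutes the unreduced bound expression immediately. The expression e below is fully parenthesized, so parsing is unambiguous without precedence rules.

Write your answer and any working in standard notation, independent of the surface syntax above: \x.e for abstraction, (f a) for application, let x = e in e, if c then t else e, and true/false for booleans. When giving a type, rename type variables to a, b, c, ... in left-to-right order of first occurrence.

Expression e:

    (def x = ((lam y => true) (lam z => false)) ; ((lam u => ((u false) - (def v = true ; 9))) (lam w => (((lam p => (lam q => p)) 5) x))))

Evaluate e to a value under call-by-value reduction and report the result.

Derivation:
step 0: (let x = ((\y.true) (\z.false)) in ((\u.((u false) - (let v = true in 9))) (\w.(((\p.(\q.p)) 5) x))))
step 1: [beta@0] (let x = true in ((\u.((u false) - (let v = true in 9))) (\w.(((\p.(\q.p)) 5) x))))
step 2: [let@root] ((\u.((u false) - (let v = true in 9))) (\w.(((\p.(\q.p)) 5) true)))
step 3: [beta@root] (((\w.(((\p.(\q.p)) 5) true)) false) - (let v = true in 9))
step 4: [beta@0] ((((\p.(\q.p)) 5) true) - (let v = true in 9))
step 5: [beta@0.0] (((\q.5) true) - (let v = true in 9))
step 6: [beta@0] (5 - (let v = true in 9))
step 7: [let@1] (5 - 9)
step 8: [delta@root] -4

Answer: -4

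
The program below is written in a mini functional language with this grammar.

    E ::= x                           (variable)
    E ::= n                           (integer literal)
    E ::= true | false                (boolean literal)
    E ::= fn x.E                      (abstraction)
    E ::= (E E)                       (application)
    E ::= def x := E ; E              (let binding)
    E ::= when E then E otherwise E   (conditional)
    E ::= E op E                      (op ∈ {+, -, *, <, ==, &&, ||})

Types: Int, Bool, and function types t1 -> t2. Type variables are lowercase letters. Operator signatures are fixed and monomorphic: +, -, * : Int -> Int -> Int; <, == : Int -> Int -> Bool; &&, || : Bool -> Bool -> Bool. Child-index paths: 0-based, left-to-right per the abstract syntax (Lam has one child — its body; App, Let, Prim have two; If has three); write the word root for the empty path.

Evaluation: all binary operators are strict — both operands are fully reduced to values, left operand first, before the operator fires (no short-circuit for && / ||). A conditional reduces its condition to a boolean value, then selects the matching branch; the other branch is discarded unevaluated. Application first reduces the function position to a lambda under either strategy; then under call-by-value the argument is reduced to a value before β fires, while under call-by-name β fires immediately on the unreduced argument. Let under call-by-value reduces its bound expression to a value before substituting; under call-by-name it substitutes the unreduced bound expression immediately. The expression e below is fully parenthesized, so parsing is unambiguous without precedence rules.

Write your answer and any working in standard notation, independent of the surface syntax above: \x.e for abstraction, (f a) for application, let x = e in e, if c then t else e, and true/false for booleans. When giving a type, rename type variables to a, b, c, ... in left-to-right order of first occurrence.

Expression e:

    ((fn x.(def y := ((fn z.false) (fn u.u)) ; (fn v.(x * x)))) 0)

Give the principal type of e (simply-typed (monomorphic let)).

Answer: a -> Int

Trace:
\z._ : b -> Bool
u : c
\u._ : c -> c
  unify b -> Bool ~ (c -> c) -> d
  unify b ~ c -> c
  unify Bool ~ d
_ _ : Bool
let y : Bool
x : a
  unify a ~ Int
x : Int
  unify Int ~ Int
\v._ : e -> Int
\x._ : Int -> e -> Int
  unify Int -> e -> Int ~ Int -> f
  unify Int ~ Int
  unify e -> Int ~ f
_ _ : e -> Int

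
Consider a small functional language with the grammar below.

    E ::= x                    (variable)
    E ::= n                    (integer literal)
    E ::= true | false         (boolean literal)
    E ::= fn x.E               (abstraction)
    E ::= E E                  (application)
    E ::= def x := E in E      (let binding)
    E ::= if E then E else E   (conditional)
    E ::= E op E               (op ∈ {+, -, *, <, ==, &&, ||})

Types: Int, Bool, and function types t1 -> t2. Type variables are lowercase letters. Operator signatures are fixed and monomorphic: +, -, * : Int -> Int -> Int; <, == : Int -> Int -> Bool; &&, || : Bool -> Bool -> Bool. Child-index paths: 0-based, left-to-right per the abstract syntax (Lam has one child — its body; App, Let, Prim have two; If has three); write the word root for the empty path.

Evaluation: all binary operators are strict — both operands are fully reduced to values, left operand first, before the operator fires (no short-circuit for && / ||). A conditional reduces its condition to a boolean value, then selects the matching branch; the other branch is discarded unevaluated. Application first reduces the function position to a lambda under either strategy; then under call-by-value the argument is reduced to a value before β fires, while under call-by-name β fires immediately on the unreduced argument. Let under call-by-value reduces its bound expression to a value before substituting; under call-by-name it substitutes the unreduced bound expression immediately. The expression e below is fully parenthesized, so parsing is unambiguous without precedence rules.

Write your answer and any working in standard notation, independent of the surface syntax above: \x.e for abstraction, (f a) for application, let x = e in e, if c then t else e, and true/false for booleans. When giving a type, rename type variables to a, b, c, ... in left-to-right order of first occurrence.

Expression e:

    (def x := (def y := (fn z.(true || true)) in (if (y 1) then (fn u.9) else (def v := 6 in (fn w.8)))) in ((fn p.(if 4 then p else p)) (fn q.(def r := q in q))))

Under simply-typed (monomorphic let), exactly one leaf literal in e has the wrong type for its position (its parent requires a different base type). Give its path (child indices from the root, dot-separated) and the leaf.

Trace:
  unify Bool ~ Bool
  unify Bool ~ Bool
\z._ : a -> Bool
let y : a -> Bool
y : a -> Bool
  unify a -> Bool ~ Int -> b
  unify a ~ Int
  unify Bool ~ b
_ _ : Bool
  unify Bool ~ Bool
\u._ : c -> Int
let v : Int
\w._ : d -> Int
  unify c -> Int ~ d -> Int
  unify c ~ d
  unify Int ~ Int
let x : d -> Int
  unify Int ~ Bool
  FAIL: mismatch Int ~ Bool

Answer: 1.0.0.0 : 4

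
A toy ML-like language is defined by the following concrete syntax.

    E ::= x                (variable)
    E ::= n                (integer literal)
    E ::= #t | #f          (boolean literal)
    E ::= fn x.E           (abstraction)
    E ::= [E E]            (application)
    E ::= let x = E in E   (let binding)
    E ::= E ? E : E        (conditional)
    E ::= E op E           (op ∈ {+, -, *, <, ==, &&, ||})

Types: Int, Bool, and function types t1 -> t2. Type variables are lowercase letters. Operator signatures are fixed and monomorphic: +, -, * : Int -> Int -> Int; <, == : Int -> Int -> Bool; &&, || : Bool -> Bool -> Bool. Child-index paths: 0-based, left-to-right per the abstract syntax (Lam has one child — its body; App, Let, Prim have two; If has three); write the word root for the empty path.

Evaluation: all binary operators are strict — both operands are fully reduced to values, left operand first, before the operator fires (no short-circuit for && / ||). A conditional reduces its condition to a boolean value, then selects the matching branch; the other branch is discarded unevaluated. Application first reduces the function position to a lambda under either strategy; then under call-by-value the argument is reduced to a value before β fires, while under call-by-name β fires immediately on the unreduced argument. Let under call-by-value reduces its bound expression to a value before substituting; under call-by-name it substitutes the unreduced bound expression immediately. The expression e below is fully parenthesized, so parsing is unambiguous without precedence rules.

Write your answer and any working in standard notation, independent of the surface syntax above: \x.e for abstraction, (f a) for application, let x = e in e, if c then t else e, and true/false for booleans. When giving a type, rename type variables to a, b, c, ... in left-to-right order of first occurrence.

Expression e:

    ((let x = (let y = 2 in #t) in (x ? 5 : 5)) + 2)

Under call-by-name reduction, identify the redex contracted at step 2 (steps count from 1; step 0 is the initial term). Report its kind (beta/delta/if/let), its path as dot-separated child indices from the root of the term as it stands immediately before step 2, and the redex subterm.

Working:
step 0: ((let x = (let y = 2 in true) in (if x then 5 else 5)) + 2)
step 1: [let@0] ((if (let y = 2 in true) then 5 else 5) + 2)
step 2: [let@0.0] ((if true then 5 else 5) + 2)

Answer: let at 0.0 : (let y = 2 in true)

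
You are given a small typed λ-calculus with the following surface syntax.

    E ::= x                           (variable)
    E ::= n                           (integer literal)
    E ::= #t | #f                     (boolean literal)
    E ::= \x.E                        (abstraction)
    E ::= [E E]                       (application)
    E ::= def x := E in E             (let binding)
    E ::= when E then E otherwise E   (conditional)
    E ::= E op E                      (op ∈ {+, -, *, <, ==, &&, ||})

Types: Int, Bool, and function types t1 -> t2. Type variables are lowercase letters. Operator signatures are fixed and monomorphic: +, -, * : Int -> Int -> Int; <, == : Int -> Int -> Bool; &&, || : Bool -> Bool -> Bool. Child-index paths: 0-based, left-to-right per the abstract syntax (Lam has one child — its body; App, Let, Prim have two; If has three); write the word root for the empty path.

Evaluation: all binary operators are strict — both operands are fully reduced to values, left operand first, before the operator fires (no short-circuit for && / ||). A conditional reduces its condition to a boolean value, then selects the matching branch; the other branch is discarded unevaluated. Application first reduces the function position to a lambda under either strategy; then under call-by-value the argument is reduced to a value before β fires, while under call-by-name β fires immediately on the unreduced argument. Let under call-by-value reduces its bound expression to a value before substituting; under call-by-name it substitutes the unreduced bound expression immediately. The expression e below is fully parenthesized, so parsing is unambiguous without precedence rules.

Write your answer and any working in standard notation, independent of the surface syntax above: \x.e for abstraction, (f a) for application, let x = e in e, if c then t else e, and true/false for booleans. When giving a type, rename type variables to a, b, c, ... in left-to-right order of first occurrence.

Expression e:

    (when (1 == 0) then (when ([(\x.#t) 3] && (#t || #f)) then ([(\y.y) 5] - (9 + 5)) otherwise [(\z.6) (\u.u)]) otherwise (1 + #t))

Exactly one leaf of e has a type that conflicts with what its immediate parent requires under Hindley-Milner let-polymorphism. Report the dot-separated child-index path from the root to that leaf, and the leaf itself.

Working:
  unify Int ~ Int
  unify Int ~ Int
  unify Bool ~ Bool
\x._ : a -> Bool
  unify a -> Bool ~ Int -> b
  unify a ~ Int
  unify Bool ~ b
_ _ : Bool
  unify Bool ~ Bool
  unify Bool ~ Bool
  unify Bool ~ Bool
  unify Bool ~ Bool
  unify Bool ~ Bool
y : c
\y._ : c -> c
  unify c -> c ~ Int -> d
  unify c ~ Int
  unify Int ~ d
_ _ : Int
  unify Int ~ Int
  unify Int ~ Int
  unify Int ~ Int
  unify Int ~ Int
\z._ : e -> Int
u : f
\u._ : f -> f
  unify e -> Int ~ (f -> f) -> g
  unify e ~ f -> f
  unify Int ~ g
_ _ : Int
  unify Int ~ Int
  unify Int ~ Int
  unify Bool ~ Int
  FAIL: mismatch Bool ~ Int

Answer: 2.1 : true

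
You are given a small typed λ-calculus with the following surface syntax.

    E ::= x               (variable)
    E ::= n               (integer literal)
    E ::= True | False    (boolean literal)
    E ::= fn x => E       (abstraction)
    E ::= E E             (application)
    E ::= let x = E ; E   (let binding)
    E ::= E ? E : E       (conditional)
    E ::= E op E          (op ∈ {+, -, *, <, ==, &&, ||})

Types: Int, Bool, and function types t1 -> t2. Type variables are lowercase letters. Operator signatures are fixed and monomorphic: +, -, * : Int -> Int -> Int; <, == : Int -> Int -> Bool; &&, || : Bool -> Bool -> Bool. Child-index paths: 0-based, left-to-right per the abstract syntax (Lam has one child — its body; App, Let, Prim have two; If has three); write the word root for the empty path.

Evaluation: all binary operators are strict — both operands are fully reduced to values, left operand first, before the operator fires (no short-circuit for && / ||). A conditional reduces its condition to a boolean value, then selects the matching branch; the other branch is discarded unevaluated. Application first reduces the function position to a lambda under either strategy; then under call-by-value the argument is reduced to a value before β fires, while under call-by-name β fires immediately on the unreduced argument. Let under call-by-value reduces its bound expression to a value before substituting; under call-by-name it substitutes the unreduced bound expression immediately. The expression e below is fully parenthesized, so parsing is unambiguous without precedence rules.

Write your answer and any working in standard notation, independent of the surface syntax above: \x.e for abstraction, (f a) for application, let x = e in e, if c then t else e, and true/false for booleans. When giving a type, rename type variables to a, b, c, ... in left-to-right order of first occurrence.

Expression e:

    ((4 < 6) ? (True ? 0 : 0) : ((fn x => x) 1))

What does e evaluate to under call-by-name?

Answer: 0

Working:
step 0: (if (4 < 6) then (if true then 0 else 0) else ((\x.x) 1))
step 1: [delta@0] (if true then (if true then 0 else 0) else ((\x.x) 1))
step 2: [if@root] (if true then 0 else 0)
step 3: [if@root] 0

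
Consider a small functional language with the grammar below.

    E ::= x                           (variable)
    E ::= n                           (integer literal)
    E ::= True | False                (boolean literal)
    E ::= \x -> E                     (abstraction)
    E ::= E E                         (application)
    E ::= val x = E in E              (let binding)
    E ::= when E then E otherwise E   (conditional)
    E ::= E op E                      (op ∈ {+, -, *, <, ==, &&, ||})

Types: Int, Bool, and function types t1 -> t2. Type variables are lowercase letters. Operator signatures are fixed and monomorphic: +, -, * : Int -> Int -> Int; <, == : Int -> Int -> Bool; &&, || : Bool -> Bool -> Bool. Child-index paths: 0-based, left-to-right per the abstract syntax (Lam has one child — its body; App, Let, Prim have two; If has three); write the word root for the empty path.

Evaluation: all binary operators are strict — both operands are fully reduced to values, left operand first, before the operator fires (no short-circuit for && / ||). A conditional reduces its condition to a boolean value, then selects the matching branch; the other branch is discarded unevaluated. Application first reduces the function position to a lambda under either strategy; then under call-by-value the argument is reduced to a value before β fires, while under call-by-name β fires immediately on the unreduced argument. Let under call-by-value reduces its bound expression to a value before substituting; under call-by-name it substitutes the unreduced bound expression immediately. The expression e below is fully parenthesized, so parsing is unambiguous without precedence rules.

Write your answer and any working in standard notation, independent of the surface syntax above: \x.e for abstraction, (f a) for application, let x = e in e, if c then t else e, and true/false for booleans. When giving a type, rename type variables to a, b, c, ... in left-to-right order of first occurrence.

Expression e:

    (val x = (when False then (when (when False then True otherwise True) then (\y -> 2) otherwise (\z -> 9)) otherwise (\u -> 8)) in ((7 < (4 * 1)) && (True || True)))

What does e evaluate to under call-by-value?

Answer: false

Derivation:
step 0: (let x = (if false then (if (if false then true else true) then (\y.2) else (\z.9)) else (\u.8)) in ((7 < (4 * 1)) && (true || true)))
step 1: [if@0] (let x = (\u.8) in ((7 < (4 * 1)) && (true || true)))
step 2: [let@root] ((7 < (4 * 1)) && (true || true))
step 3: [delta@0.1] ((7 < 4) && (true || true))
step 4: [delta@0] (false && (true || true))
step 5: [delta@1] (false && true)
step 6: [delta@root] false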